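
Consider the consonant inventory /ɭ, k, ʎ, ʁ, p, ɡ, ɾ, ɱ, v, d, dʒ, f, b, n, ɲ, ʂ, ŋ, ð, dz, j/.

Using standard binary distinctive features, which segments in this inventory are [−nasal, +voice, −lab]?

ɭ, ʎ, ʁ, ɡ, ɾ, d, dʒ, ð, dz, j

Eliminate segments failing any feature: /k, p, f, ʂ/ are [−voice]; /ɱ, n, ɲ, ŋ/ are [+nasal]; /v, b/ are [+labial]. The remaining /ɭ, ʎ, ʁ, ɡ, ɾ, d, dʒ, ð, dz, j/ satisfy [−nasal], [+voice], [−labial].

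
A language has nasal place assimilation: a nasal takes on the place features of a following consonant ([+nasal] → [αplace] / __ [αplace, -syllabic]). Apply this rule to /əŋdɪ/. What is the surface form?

The only nasal preceding a consonant is /ŋ/ before /d/. /d/ is [+coronal], so /ŋ/ → /n/, giving [əndɪ].

[əndɪ]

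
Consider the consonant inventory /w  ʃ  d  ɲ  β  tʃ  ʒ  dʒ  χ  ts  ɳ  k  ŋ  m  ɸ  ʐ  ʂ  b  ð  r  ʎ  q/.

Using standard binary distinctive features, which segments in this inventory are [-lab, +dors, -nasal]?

First, the [-labial] segments are /ʃ, d, ɲ, tʃ, ʒ, dʒ, χ, ts, ɳ, k, ŋ, ʐ, ʂ, ð, r, ʎ, q/.
Of those, [+dorsal] gives /ɲ, χ, k, ŋ, ʎ, q/.
Among these, [-nasal] leaves /χ, k, ʎ, q/.

χ, k, ʎ, q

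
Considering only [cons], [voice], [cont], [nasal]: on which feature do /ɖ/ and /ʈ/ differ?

[voice]

/ɖ/ is the voiced retroflex stop and /ʈ/ is the voiceless retroflex stop. Both are [+consonantal], [−continuant], [−nasal]. /ɖ/ is [+voice] while /ʈ/ is [−voice], so the distinguishing feature is [voice].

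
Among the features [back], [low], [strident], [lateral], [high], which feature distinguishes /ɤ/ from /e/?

/ɤ/ (mid back unrounded tense vowel) and /e/ (mid front unrounded tense vowel) agree on [−low], [−strident], [−lateral], [−high]. They differ on [back] (/ɤ/ [+], /e/ [−]).

[back]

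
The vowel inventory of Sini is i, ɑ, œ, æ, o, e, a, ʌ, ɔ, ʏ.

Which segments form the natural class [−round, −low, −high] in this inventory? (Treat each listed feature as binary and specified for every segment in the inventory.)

e, ʌ

First, the [−round] segments are /i, ɑ, æ, e, a, ʌ/.
Among these, [−low] gives /i, e, ʌ/.
Among these, [−high] leaves /e, ʌ/.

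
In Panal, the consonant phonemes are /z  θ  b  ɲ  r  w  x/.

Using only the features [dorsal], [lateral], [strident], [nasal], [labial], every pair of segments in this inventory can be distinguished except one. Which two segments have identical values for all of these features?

On the given features, /θ/ and /r/ have an identical profile: [−dorsal], [−lateral], [−strident], [−nasal], [−labial]. No other two segments in the inventory coincide on all 5 features. (They do differ in [sonorant] and [voice], which are not among the given features.)

θ, r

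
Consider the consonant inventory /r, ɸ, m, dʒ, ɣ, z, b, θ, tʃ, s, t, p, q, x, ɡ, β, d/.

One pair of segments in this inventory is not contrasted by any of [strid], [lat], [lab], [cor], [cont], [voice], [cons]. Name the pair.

Both /b/ and /m/ are [−strident], [−lateral], [+labial], [−coronal], [−continuant], [+voice], [+consonantal]. Since the list omits [sonorant] and [nasal] — which do distinguish the voiced bilabial stop from the bilabial nasal — this pair collapses; all other pairs remain distinct.

b, m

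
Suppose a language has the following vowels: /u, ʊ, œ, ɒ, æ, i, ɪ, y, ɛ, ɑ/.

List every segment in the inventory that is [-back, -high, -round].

æ, ɛ

Checking each segment against [-back], [-high], [-round]: /æ/ (low front unrounded vowel), /ɛ/ (mid front unrounded lax vowel) satisfy every feature; every other segment in the inventory fails at least one.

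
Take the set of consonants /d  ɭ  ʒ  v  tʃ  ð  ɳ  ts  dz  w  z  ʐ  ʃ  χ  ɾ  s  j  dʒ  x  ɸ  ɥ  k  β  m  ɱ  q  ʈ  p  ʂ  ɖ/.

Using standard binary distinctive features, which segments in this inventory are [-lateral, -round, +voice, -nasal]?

d, ʒ, v, ð, dz, z, ʐ, ɾ, j, dʒ, β, ɖ

Eliminate segments failing any feature: /ɭ/ is [+lateral]; /tʃ, ts, ʃ, χ, s, x, ɸ, k, q, ʈ, p, ʂ/ are [-voice]; /ɳ, m, ɱ/ are [+nasal]; /w, ɥ/ are [+round]. The remaining /d, ʒ, v, ð, dz, z, ʐ, ɾ, j, dʒ, β, ɖ/ satisfy [-lateral], [-round], [+voice], [-nasal].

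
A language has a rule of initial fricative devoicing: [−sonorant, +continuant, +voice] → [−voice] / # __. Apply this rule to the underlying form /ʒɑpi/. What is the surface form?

[ʃɑpi]

/ʒ/ satisfies [−sonorant, +continuant, +voice] and sits in # __. The [−voice] counterpart of the voiced postalveolar fricative is /ʃ/. Other segments in /ʒɑpi/ either fail the structural description or are not in the environment, so the surface form is [ʃɑpi].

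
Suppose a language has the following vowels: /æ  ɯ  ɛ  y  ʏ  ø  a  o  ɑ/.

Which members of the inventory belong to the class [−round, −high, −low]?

Eliminate segments failing any feature: /æ, a, ɑ/ are [+low]; /ɯ/ is [+high]; /y, ʏ, ø, o/ are [+round]. The remaining /ɛ/ satisfy [−round], [−high], [−low].

ɛ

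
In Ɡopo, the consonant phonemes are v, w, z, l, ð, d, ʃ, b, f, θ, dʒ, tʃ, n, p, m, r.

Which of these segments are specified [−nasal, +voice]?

v, w, z, l, ð, d, b, dʒ, r

First, the [−nasal] segments are /v, w, z, l, ð, d, ʃ, b, f, θ, dʒ, tʃ, p, r/.
Of those, [+voice] leaves /v, w, z, l, ð, d, b, dʒ, r/.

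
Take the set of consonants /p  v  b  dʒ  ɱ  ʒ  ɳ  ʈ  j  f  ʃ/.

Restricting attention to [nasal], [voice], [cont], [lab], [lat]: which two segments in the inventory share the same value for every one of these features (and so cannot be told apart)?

Both /j/ and /ʒ/ are [−nasal], [+voice], [+continuant], [−labial], [−lateral]. Since the list omits [sonorant], [strident] and [dorsal] — which do distinguish the palatal glide from the voiced postalveolar fricative — this pair collapses; all other pairs remain distinct.

j, ʒ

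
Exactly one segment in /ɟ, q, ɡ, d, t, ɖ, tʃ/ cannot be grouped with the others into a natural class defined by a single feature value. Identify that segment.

/d, ɖ, ɡ, t, q, ɟ/ are all [−delayed release], but /tʃ/ (voiceless postalveolar affricate) is [+delayed release]. No other single segment can be removed to leave a set sharing one feature value that the removed segment lacks, so /tʃ/ is the odd one out.

tʃ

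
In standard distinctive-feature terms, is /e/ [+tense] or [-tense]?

/e/ is the mid front unrounded tense vowel, hence [+tense].

[+tense]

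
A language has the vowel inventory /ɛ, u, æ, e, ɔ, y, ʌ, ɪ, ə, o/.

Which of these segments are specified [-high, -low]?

First, the [-high] segments are /ɛ, æ, e, ɔ, ʌ, ə, o/.
Among these, [-low] leaves /ɛ, e, ɔ, ʌ, ə, o/.

ɛ, e, ɔ, ʌ, ə, o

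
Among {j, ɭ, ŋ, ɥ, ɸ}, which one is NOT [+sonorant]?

/ɥ, j, ɭ, ŋ/ are all [+sonorant]; /ɸ/ (voiceless bilabial fricative) is [−sonorant].

ɸ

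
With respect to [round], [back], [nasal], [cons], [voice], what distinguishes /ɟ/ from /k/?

[voice], [back]

/ɟ/ is the voiced palatal stop and /k/ is the voiceless velar stop. Both are [-round], [-nasal], [+consonantal]. /ɟ/ is [+voice] while /k/ is [-voice]; /ɟ/ is [-back] while /k/ is [+back], so the distinguishing features are [voice], [back].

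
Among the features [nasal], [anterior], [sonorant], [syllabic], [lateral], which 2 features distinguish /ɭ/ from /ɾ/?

/ɭ/ (retroflex lateral approximant) and /ɾ/ (alveolar tap) agree on [−nasal], [+sonorant], [−syllabic]. They differ on [lateral] (/ɭ/ [+], /ɾ/ [−]), [anterior] (/ɭ/ [−], /ɾ/ [+]).

[lateral], [anterior]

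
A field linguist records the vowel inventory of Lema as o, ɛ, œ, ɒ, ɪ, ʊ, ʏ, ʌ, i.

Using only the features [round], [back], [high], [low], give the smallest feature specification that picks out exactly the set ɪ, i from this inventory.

Every target segment is [+high], [-round]; each remaining inventory member fails at least one of these. Each conjunct is needed — [-round] alone would also admit /ɛ, ʌ/; [+high] alone would also admit /ʊ, ʏ/ — and no other single listed feature has exactly this extension, so two is the minimum.

[+high, -round]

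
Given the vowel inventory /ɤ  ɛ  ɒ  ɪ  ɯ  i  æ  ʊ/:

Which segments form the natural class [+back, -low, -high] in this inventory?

ɤ

Checking each segment against [+back], [-low], [-high]: /ɤ/ (mid back unrounded tense vowel) satisfies every feature; every other segment in the inventory fails at least one.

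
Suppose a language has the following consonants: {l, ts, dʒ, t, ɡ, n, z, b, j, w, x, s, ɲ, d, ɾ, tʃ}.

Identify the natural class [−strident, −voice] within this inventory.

t, x

The [−strident] segments are /l, t, ɡ, n, b, j, w, x, ɲ, d, ɾ/.
Within that set, [−voice] leaves /t, x/.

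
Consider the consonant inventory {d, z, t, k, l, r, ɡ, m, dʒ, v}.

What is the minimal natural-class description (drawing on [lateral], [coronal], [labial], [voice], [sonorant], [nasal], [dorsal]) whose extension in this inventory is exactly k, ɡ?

Every target segment is [+dorsal] and no other inventory member is, so one feature is enough.

[+dorsal]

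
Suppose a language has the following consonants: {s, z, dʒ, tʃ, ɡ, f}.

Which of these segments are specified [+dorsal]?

ɡ

The feature [dorsal] marks segments articulated with the tongue body. In this inventory /ɡ/ has that property, so it is [+dorsal]; /s, z, dʒ, tʃ, f/ are [-dorsal].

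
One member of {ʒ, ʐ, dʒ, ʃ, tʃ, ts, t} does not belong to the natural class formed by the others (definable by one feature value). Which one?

The remaining segments after removing /t/ share [+strident]; /t/ (voiceless alveolar stop) is [-strident]. For every other candidate removal, the leftover set fails to share any single feature value that the removed segment lacks.

t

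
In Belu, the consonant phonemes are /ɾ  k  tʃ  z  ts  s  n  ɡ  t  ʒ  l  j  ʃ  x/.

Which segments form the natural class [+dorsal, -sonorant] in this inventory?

Eliminate segments failing any feature: /ɾ, tʃ, z, ts, s, n, t, ʒ, l, ʃ/ are [-dorsal]; /j/ is [+sonorant]. The remaining /k, ɡ, x/ satisfy [+dorsal], [-sonorant].

k, ɡ, x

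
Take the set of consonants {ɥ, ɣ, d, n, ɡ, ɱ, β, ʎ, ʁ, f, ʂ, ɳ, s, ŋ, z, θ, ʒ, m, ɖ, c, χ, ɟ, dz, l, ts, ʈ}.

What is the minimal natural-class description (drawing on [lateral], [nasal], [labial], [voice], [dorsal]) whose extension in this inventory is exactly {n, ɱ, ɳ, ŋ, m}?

Every target segment is [+nasal] and no other inventory member is, so one feature is enough.

[+nasal]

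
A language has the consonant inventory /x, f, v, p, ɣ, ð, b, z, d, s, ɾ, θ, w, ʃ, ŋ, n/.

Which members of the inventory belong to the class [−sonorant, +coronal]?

Eliminate segments failing any feature: /x, f, v, p, ɣ, b/ are [−coronal]; /ɾ, w, ŋ, n/ are [+sonorant]. The remaining /ð, z, d, s, θ, ʃ/ satisfy [−sonorant], [+coronal].

ð, z, d, s, θ, ʃ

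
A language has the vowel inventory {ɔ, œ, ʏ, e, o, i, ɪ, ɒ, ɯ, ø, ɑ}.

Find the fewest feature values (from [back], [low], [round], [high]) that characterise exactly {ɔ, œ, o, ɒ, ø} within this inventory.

[-high, +round]

/ɔ, œ, o, ɒ, ø/ are all [-high], [+round], and no other segment in the inventory matches both values. Dropping any one of them over-generates: [+round] alone would also admit /ʏ/; [-high] alone would also admit /e, ɑ/. No other single listed feature picks out exactly this set either, so fewer than two features will not do.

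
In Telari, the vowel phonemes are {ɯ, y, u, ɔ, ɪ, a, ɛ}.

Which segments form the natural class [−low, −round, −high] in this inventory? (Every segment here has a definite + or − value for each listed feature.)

ɛ

Among the inventory, the [−low] segments are /ɯ, y, u, ɔ, ɪ, ɛ/.
Intersecting with [−round] gives /ɯ, ɪ, ɛ/.
Of those, [−high] leaves /ɛ/.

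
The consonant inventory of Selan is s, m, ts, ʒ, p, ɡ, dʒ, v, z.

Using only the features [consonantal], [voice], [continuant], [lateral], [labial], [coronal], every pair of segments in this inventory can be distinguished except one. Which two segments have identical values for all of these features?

/ʒ/ (voiced postalveolar fricative) and /z/ (voiced alveolar fricative) are both [+consonantal], [+voice], [+continuant], [−lateral], [−labial], [+coronal], so none of the listed features separates them. (They do differ in [anterior] and [distributed], which are not among the given features.) Every other pair in the inventory differs on at least one listed feature.

ʒ, z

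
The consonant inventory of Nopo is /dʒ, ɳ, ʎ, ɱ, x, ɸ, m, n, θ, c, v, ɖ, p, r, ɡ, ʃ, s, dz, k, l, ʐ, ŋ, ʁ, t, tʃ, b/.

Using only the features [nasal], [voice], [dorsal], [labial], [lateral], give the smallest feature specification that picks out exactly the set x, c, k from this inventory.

The class [-voice], [+dorsal] has exactly /x, c, k/ as its extension in this inventory. No smaller conjunction from the listed features achieves this: [+dorsal] alone would also admit /ʎ, ɡ, ŋ, ʁ/; [-voice] alone would also admit /ɸ, θ, p, ʃ, …/; and checking the remaining single features turns up none with this extension.

[-voice, +dorsal]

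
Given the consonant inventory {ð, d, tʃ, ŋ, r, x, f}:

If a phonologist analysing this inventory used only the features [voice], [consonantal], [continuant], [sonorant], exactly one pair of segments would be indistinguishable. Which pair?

f, x

On the given features, /f/ and /x/ have an identical profile: [-voice], [+consonantal], [+continuant], [-sonorant]. No other two segments in the inventory coincide on all 4 features. (They do differ in [labial] and [dorsal], which are not among the given features.)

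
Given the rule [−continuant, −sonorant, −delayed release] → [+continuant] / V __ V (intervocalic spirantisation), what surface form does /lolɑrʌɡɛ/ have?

[lolɑrʌɣɛ]

The only segment in the rule's environment that also matches [−continuant, −sonorant, −delayed release] is /ɡ/. Applying [+continuant] turns the voiced velar stop into /ɣ/ (voiced velar fricative), giving [lolɑrʌɣɛ].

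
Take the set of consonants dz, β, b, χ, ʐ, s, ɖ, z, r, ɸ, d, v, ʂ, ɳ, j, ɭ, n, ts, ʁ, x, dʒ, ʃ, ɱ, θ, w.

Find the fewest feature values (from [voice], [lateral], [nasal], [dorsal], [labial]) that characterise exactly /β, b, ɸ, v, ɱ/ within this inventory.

The class [+labial], [-dorsal] has exactly /β, b, ɸ, v, ɱ/ as its extension in this inventory. No smaller conjunction from the listed features achieves this: [-dorsal] alone would also admit /dz, ʐ, s, ɖ, …/; [+labial] alone would also admit /w/; and checking the remaining single features turns up none with this extension.

[+labial, -dorsal]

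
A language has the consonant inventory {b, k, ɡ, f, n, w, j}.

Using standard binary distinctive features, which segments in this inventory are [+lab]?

b, f, w

The feature [labial] marks segments articulated with one or both lips. In this inventory /b, f, w/ have that property, so they are [+labial]; /k, ɡ, n, j/ are [-labial].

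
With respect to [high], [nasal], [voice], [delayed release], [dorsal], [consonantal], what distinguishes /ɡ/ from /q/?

/ɡ/ (voiced velar stop) and /q/ (voiceless uvular stop) agree on [-nasal], [-delayed release], [+dorsal], [+consonantal]. They differ on [voice] (/ɡ/ [+], /q/ [-]), [high] (/ɡ/ [+], /q/ [-]).

[voice], [high]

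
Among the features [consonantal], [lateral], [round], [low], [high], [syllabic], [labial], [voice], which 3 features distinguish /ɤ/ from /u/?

/ɤ/ is the mid back unrounded tense vowel and /u/ is the high back rounded tense vowel. Both are [−consonantal], [−lateral], [−low], [+syllabic], [+voice]. /ɤ/ is [−labial] while /u/ is [+labial]; /ɤ/ is [−round] while /u/ is [+round]; /ɤ/ is [−high] while /u/ is [+high], so the distinguishing features are [labial], [round], [high].

[labial], [round], [high]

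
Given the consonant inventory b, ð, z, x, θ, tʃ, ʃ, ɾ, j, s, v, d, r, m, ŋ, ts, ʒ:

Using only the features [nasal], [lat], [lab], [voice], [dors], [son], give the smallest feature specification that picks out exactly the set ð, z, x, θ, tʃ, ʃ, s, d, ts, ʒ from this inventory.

/ð, z, x, θ, tʃ, ʃ, s, d, ts, ʒ/ are all [−sonorant], [−labial], and no other segment in the inventory matches both values. Dropping any one of them over-generates: [−labial] alone would also admit /ɾ, j, r, ŋ/; [−sonorant] alone would also admit /b, v/. No other single listed feature picks out exactly this set either, so fewer than two features will not do.

[−son, −lab]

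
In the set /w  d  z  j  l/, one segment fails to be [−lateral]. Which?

Every segment except /l/ is [−lateral]. /l/ (alveolar lateral approximant) is [+lateral], so it is the exception.

l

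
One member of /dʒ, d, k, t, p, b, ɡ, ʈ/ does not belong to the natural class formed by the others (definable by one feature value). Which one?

/d, k, t, p, ʈ, ɡ, b/ are all [−delayed release], but /dʒ/ (voiced postalveolar affricate) is [+delayed release]. No other single segment can be removed to leave a set sharing one feature value that the removed segment lacks, so /dʒ/ is the odd one out.

dʒ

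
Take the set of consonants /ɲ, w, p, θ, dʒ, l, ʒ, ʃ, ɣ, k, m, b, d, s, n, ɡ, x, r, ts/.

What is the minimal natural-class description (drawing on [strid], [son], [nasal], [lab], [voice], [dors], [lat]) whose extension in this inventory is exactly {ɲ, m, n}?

Every target segment is [+nasal] and no other inventory member is, so one feature is enough.

[+nasal]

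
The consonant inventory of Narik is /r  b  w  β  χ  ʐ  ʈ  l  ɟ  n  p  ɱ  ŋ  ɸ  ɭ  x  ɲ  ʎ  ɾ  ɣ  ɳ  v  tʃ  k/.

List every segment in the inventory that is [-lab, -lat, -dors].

r, ʐ, ʈ, n, ɾ, ɳ, tʃ

Eliminate segments failing any feature: /b, w, β, p, ɱ, ɸ, v/ are [+labial]; /χ, ɟ, ŋ, x, ɲ, ɣ, k/ are [+dorsal]; /l, ɭ, ʎ/ are [+lateral]. The remaining /r, ʐ, ʈ, n, ɾ, ɳ, tʃ/ satisfy [-labial], [-lateral], [-dorsal].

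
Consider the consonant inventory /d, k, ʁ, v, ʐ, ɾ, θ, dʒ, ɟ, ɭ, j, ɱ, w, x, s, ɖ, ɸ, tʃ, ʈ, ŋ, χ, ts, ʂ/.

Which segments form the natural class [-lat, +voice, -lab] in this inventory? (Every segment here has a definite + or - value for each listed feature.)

Among the inventory, the [-lateral] segments are /d, k, ʁ, v, ʐ, ɾ, θ, dʒ, ɟ, j, ɱ, w, x, s, ɖ, ɸ, tʃ, ʈ, ŋ, χ, ts, ʂ/.
Among these, [+voice] gives /d, ʁ, v, ʐ, ɾ, dʒ, ɟ, j, ɱ, w, ɖ, ŋ/.
Then [-labial] leaves /d, ʁ, ʐ, ɾ, dʒ, ɟ, j, ɖ, ŋ/.

d, ʁ, ʐ, ɾ, dʒ, ɟ, j, ɖ, ŋ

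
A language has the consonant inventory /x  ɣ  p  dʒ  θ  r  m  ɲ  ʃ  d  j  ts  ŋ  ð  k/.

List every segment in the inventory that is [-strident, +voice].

Eliminate segments failing any feature: /x, p, θ, k/ are [-voice]; /dʒ, ʃ, ts/ are [+strident]. The remaining /ɣ, r, m, ɲ, d, j, ŋ, ð/ satisfy [-strident], [+voice].

ɣ, r, m, ɲ, d, j, ŋ, ð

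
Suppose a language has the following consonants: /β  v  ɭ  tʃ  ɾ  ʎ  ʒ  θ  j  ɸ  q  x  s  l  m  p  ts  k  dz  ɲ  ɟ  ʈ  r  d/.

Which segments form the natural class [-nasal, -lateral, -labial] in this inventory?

Checking each segment against [-nasal], [-lateral], [-labial]: /tʃ/ (voiceless postalveolar affricate), /ɾ/ (alveolar tap), /ʒ/ (voiced postalveolar fricative), /θ/ (voiceless dental fricative), /j/ (palatal glide), /q/ (voiceless uvular stop), among others, satisfy every feature; every other segment in the inventory fails at least one.

tʃ, ɾ, ʒ, θ, j, q, x, s, ts, k, dz, ɟ, ʈ, r, d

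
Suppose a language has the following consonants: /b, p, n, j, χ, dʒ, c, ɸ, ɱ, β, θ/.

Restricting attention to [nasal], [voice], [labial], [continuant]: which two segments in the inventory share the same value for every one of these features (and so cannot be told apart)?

χ, θ

On the given features, /χ/ and /θ/ have an identical profile: [-nasal], [-voice], [-labial], [+continuant]. No other two segments in the inventory coincide on all 4 features. (They do differ in [coronal] and [dorsal], which are not among the given features.)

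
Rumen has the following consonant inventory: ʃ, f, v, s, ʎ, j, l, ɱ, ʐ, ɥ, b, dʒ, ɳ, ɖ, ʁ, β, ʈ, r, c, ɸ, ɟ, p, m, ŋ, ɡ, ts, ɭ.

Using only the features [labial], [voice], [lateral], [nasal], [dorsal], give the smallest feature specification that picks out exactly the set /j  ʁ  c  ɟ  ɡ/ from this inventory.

The class [−nasal], [−lateral], [−labial], [+dorsal] has exactly /j, ʁ, c, ɟ, ɡ/ as its extension in this inventory. No smaller conjunction from the listed features achieves this: [−lateral, −labial, +dorsal] alone would also admit /ŋ/; [−nasal, −labial, +dorsal] alone would also admit /ʎ/; [−nasal, −lateral, +dorsal] alone would also admit /ɥ/; [−nasal, −lateral, −labial] alone would also admit /ʃ, s, ʐ, dʒ, …/; and checking the remaining three-feature bundles turns up none with this extension.

[−nasal, −lateral, −labial, +dorsal]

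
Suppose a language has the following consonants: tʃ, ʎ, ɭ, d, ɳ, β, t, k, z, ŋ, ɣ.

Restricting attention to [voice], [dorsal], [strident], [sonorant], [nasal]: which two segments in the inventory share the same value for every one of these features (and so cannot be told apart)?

d, β

On the given features, /d/ and /β/ have an identical profile: [+voice], [-dorsal], [-strident], [-sonorant], [-nasal]. No other two segments in the inventory coincide on all 5 features. (They do differ in [continuant], [labial] and [coronal], which are not among the given features.)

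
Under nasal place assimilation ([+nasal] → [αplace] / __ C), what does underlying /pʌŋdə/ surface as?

In /pʌŋdə/, the nasal /ŋ/ precedes /d/, which is [+coronal]. The nasal assimilates in place, becoming the [+coronal] nasal /n/. The surface form is [pʌndə].

[pʌndə]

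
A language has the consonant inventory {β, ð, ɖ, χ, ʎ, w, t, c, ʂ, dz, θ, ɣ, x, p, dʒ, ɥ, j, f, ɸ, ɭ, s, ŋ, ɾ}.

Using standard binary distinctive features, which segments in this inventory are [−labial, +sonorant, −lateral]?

The [−labial] segments are /ð, ɖ, χ, ʎ, t, c, ʂ, dz, θ, ɣ, x, dʒ, j, ɭ, s, ŋ, ɾ/.
Within that set, [+sonorant] gives /ʎ, j, ɭ, ŋ, ɾ/.
Intersecting with [−lateral] leaves /j, ŋ, ɾ/.

j, ŋ, ɾ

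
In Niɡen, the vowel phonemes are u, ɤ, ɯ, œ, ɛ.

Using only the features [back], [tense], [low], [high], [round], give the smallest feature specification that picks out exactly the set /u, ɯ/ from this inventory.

[+high]

The target set is precisely the extension of [+high] in this inventory.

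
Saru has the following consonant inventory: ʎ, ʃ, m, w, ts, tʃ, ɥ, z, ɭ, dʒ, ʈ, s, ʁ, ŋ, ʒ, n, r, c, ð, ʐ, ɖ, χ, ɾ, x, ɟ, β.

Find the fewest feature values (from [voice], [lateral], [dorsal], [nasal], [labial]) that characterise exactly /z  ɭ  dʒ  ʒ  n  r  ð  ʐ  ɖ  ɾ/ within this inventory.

[+voice, −labial, −dorsal]

/z, ɭ, dʒ, ʒ, n, r, ð, ʐ, ɖ, ɾ/ are all [+voice], [−labial], [−dorsal], and no other segment in the inventory matches all three values. Dropping any one of them over-generates: [−labial, −dorsal] alone would also admit /ʃ, ts, tʃ, ʈ, …/; [+voice, −dorsal] alone would also admit /m, β/; [+voice, −labial] alone would also admit /ʎ, ʁ, ŋ, ɟ/. No other combination of two listed features picks out exactly this set either, so fewer than three features will not do.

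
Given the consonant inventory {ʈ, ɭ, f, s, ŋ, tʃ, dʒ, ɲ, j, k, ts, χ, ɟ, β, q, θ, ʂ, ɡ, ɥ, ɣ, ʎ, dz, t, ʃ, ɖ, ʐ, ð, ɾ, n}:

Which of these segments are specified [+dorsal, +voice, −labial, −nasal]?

j, ɟ, ɡ, ɣ, ʎ

Checking each segment against [+dorsal], [+voice], [−labial], [−nasal]: /j/ (palatal glide), /ɟ/ (voiced palatal stop), /ɡ/ (voiced velar stop), /ɣ/ (voiced velar fricative), /ʎ/ (palatal lateral approximant) satisfy every feature; every other segment in the inventory fails at least one.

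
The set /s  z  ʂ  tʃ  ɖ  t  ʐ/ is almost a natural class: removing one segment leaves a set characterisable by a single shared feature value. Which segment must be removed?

/t, s, ɖ, ʐ, z, ʂ/ are all [−distributed], but /tʃ/ (voiceless postalveolar affricate) is [+distributed]. No other single segment can be removed to leave a set sharing one feature value that the removed segment lacks, so /tʃ/ is the odd one out.

tʃ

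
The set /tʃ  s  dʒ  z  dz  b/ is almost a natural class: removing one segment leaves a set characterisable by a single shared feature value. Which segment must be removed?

/dʒ, tʃ, z, s, dz/ are all [+coronal], but /b/ (voiced bilabial stop) is [-coronal]. No other single segment can be removed to leave a set sharing one feature value that the removed segment lacks, so /b/ is the odd one out.

b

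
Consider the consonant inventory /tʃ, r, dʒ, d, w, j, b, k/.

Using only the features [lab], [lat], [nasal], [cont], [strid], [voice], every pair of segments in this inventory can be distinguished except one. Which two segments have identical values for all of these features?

/j/ (palatal glide) and /r/ (alveolar trill) are both [−labial], [−lateral], [−nasal], [+continuant], [−strident], [+voice], so none of the listed features separates them. (They do differ in [dorsal], which is not among the given features.) Every other pair in the inventory differs on at least one listed feature.

j, r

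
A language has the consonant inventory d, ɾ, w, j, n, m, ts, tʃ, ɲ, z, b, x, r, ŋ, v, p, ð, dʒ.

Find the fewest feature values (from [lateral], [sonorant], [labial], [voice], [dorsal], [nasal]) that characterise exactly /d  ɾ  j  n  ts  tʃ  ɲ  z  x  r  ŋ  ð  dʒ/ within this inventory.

/d, ɾ, j, n, ts, tʃ, ɲ, z, x, r, ŋ, ð, dʒ/ are exactly the [-labial] segments in the inventory, so a single feature suffices.

[-labial]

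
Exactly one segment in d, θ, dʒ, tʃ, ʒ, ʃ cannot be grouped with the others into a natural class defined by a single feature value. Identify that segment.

d

/ʃ, tʃ, dʒ, θ, ʒ/ are all [+distributed], but /d/ (voiced alveolar stop) is [-distributed]. No other single segment can be removed to leave a set sharing one feature value that the removed segment lacks, so /d/ is the odd one out.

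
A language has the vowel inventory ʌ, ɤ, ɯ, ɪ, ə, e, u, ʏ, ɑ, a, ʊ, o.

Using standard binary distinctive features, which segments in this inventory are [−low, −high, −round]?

Checking each segment against [−low], [−high], [−round]: /ʌ/ (mid back unrounded lax vowel), /ɤ/ (mid back unrounded tense vowel), /ə/ (mid central vowel (schwa)), /e/ (mid front unrounded tense vowel) satisfy every feature; every other segment in the inventory fails at least one.

ʌ, ɤ, ə, e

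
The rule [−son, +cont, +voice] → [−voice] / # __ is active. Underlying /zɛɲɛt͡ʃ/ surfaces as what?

/z/ satisfies [−son, +cont, +voice] and sits in # __. The [−voice] counterpart of the voiced alveolar fricative is /s/. Other segments in /zɛɲɛt͡ʃ/ either fail the structural description or are not in the environment, so the surface form is [sɛɲɛt͡ʃ].

[sɛɲɛt͡ʃ]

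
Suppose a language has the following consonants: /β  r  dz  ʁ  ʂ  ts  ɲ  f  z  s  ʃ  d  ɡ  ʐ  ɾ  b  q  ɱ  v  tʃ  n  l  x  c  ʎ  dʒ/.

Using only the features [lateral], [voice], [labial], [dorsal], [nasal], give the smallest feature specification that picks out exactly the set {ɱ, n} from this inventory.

The class [+nasal], [−dorsal] has exactly /ɱ, n/ as its extension in this inventory. No smaller conjunction from the listed features achieves this: [−dorsal] alone would also admit /β, r, dz, ʂ, …/; [+nasal] alone would also admit /ɲ/; and checking the remaining single features turns up none with this extension.

[+nasal, −dorsal]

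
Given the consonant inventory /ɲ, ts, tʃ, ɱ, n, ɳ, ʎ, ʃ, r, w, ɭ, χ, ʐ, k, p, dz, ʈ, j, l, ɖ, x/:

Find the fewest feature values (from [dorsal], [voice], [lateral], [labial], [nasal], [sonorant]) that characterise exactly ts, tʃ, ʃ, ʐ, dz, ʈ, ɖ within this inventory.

The class [−sonorant], [−labial], [−dorsal] has exactly /ts, tʃ, ʃ, ʐ, dz, ʈ, ɖ/ as its extension in this inventory. No smaller conjunction from the listed features achieves this: [−labial, −dorsal] alone would also admit /n, ɳ, r, ɭ, …/; [−sonorant, −dorsal] alone would also admit /p/; [−sonorant, −labial] alone would also admit /χ, k, x/; and checking the remaining two-feature bundles turns up none with this extension.

[−sonorant, −labial, −dorsal]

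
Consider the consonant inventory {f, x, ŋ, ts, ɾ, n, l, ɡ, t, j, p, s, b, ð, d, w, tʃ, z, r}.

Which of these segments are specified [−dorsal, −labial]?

Checking each segment against [−dorsal], [−labial]: /ts/ (voiceless alveolar affricate), /ɾ/ (alveolar tap), /n/ (alveolar nasal), /l/ (alveolar lateral approximant), /t/ (voiceless alveolar stop), /s/ (voiceless alveolar fricative), among others, satisfy every feature; every other segment in the inventory fails at least one.

ts, ɾ, n, l, t, s, ð, d, tʃ, z, r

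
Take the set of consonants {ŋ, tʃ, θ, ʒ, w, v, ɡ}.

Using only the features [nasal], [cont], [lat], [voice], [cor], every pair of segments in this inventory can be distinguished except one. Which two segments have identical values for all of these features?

w, v

On the given features, /w/ and /v/ have an identical profile: [−nasal], [+continuant], [−lateral], [+voice], [−coronal]. No other two segments in the inventory coincide on all 5 features. (They do differ in [sonorant], [round] and [dorsal], which are not among the given features.)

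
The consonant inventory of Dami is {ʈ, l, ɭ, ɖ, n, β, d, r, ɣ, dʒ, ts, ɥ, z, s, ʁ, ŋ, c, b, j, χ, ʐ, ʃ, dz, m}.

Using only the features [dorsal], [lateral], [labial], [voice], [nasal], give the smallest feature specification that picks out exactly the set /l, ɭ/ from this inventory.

[+lateral]

The target set is precisely the extension of [+lateral] in this inventory.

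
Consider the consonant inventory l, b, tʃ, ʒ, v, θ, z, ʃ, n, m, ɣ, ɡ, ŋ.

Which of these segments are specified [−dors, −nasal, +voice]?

l, b, ʒ, v, z

The [−dorsal] segments are /l, b, tʃ, ʒ, v, θ, z, ʃ, n, m/.
Of those, [−nasal] gives /l, b, tʃ, ʒ, v, θ, z, ʃ/.
Then [+voice] leaves /l, b, ʒ, v, z/.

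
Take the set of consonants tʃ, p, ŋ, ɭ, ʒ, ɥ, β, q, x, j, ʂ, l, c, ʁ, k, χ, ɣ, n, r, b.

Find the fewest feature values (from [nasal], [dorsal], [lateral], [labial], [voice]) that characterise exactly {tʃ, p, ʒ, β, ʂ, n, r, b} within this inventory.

/tʃ, p, ʒ, β, ʂ, n, r, b/ are all [−lateral], [−dorsal], and no other segment in the inventory matches both values. Dropping any one of them over-generates: [−dorsal] alone would also admit /ɭ, l/; [−lateral] alone would also admit /ŋ, ɥ, q, x, …/. No other single listed feature picks out exactly this set either, so fewer than two features will not do.

[−lateral, −dorsal]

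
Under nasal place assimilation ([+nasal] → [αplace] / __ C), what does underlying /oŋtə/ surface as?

In /oŋtə/, the nasal /ŋ/ precedes /t/, which is [+coronal]. The nasal assimilates in place, becoming the [+coronal] nasal /n/. The surface form is [ontə].

[ontə]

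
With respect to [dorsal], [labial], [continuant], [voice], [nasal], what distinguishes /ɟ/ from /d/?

/ɟ/ (voiced palatal stop) and /d/ (voiced alveolar stop) agree on [-labial], [-continuant], [+voice], [-nasal]. They differ on [dorsal] (/ɟ/ [+], /d/ [-]).

[dorsal]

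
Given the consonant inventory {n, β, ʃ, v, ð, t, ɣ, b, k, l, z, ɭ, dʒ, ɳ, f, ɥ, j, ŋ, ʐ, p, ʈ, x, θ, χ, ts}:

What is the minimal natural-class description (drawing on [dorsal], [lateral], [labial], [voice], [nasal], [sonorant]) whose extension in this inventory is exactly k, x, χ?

Every target segment is [−voice], [+dorsal]; each remaining inventory member fails at least one of these. Each conjunct is needed — [+dorsal] alone would also admit /ɣ, ɥ, j, ŋ/; [−voice] alone would also admit /ʃ, t, f, p, …/ — and no other single listed feature has exactly this extension, so two is the minimum.

[−voice, +dorsal]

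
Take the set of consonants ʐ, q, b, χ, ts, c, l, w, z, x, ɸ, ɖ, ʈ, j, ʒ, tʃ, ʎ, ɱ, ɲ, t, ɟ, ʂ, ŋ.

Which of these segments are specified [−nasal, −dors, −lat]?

Checking each segment against [−nasal], [−dorsal], [−lateral]: /ʐ/ (voiced retroflex fricative), /b/ (voiced bilabial stop), /ts/ (voiceless alveolar affricate), /z/ (voiced alveolar fricative), /ɸ/ (voiceless bilabial fricative), /ɖ/ (voiced retroflex stop), among others, satisfy every feature; every other segment in the inventory fails at least one.

ʐ, b, ts, z, ɸ, ɖ, ʈ, ʒ, tʃ, t, ʂ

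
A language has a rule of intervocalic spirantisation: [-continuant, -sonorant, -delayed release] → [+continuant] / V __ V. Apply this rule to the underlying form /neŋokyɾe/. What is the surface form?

[neŋoxyɾe]

Only /k/ occurs between two vowels (/o/ __ /y/) and matches the structural description. It is a voiceless velar stop, so [-continuant, -sonorant, -delayed release] holds; changing it to [+continuant] with all other features held fixed yields /x/ (voiceless velar fricative). No other segment meets both the structural description and the environment, so the output is [neŋoxyɾe].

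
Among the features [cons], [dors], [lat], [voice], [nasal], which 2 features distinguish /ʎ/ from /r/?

[lateral], [dorsal]

The two segments share [+consonantal], [+voice], [-nasal]. The only features from the list on which they differ: /ʎ/ is [+lateral] while /r/ is [-lateral]; /ʎ/ is [+dorsal] while /r/ is [-dorsal].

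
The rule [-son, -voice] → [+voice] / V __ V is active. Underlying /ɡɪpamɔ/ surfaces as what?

Only /p/ occurs between two vowels (/ɪ/ __ /a/) and matches the structural description. It is a voiceless bilabial stop, so [-son, -voice] holds; changing it to [+voice] with all other features held fixed yields /b/ (voiced bilabial stop). No other segment meets both the structural description and the environment, so the output is [ɡɪbamɔ].

[ɡɪbamɔ]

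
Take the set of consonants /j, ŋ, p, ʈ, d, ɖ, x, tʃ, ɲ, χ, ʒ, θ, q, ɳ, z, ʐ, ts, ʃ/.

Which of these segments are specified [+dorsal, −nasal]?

j, x, χ, q

Eliminate segments failing any feature: /ŋ, ɲ/ are [+nasal]; /p, ʈ, d, ɖ, tʃ, ʒ, θ, ɳ, z, ʐ, ts, ʃ/ are [−dorsal]. The remaining /j, x, χ, q/ satisfy [+dorsal], [−nasal].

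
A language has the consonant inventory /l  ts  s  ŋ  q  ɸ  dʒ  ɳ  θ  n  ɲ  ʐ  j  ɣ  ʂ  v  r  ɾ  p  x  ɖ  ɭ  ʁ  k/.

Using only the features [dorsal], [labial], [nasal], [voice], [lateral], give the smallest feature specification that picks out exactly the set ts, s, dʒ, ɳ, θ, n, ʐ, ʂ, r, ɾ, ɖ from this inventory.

/ts, s, dʒ, ɳ, θ, n, ʐ, ʂ, r, ɾ, ɖ/ are all [−lateral], [−labial], [−dorsal], and no other segment in the inventory matches all three values. Dropping any one of them over-generates: [−labial, −dorsal] alone would also admit /l, ɭ/; [−lateral, −dorsal] alone would also admit /ɸ, v, p/; [−lateral, −labial] alone would also admit /ŋ, q, ɲ, j, …/. No other combination of two listed features picks out exactly this set either, so fewer than three features will not do.

[−lateral, −labial, −dorsal]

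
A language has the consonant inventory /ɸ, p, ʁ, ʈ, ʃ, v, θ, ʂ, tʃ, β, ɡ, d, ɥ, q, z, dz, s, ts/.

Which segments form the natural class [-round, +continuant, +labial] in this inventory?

The [-round] segments are /ɸ, p, ʁ, ʈ, ʃ, v, θ, ʂ, tʃ, β, ɡ, d, q, z, dz, s, ts/.
Intersecting with [+continuant] gives /ɸ, ʁ, ʃ, v, θ, ʂ, β, z, s/.
Within that set, [+labial] leaves /ɸ, v, β/.

ɸ, v, β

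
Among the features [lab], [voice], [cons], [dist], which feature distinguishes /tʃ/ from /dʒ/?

[voice]

/tʃ/ is the voiceless postalveolar affricate and /dʒ/ is the voiced postalveolar affricate. Both are [−labial], [+consonantal], [+distributed]. /tʃ/ is [−voice] while /dʒ/ is [+voice], so the distinguishing feature is [voice].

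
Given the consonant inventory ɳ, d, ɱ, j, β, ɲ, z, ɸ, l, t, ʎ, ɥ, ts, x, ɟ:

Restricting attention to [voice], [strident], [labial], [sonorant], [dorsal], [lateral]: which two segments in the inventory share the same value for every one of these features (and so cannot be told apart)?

Both /ɲ/ and /j/ are [+voice], [-strident], [-labial], [+sonorant], [+dorsal], [-lateral]. Since the list omits [nasal] and [continuant] — which do distinguish the palatal nasal from the palatal glide — this pair collapses; all other pairs remain distinct.

ɲ, j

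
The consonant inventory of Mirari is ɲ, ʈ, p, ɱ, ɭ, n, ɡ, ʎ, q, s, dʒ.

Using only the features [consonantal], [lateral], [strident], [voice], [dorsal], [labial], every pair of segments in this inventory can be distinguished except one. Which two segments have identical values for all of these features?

On the given features, /ɲ/ and /ɡ/ have an identical profile: [+consonantal], [-lateral], [-strident], [+voice], [+dorsal], [-labial]. No other two segments in the inventory coincide on all 6 features. (They do differ in [sonorant], [nasal] and [back], which are not among the given features.)

ɲ, ɡ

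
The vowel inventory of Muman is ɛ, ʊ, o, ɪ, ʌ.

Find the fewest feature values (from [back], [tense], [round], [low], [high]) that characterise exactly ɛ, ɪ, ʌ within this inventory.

The target set is precisely the extension of [−round] in this inventory.

[−round]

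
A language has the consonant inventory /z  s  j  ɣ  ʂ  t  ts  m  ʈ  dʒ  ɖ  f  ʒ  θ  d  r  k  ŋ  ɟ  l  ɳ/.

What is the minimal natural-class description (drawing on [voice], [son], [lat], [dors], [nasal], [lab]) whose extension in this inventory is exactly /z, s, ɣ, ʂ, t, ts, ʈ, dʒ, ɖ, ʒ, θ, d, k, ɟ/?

[−son, −lab]

/z, s, ɣ, ʂ, t, ts, ʈ, dʒ, ɖ, ʒ, θ, d, k, ɟ/ are all [−sonorant], [−labial], and no other segment in the inventory matches both values. Dropping any one of them over-generates: [−labial] alone would also admit /j, r, ŋ, l, …/; [−sonorant] alone would also admit /f/. No other single listed feature picks out exactly this set either, so fewer than two features will not do.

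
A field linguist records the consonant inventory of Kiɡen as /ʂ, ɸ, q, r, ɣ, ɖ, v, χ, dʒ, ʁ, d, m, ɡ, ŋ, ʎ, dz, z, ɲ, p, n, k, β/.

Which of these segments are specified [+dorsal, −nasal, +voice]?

Checking each segment against [+dorsal], [−nasal], [+voice]: /ɣ/ (voiced velar fricative), /ʁ/ (voiced uvular fricative), /ɡ/ (voiced velar stop), /ʎ/ (palatal lateral approximant) satisfy every feature; every other segment in the inventory fails at least one.

ɣ, ʁ, ɡ, ʎ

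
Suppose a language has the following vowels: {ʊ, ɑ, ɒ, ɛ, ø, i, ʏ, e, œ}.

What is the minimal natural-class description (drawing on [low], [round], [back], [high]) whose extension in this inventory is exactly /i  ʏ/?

[+high, -back]

Every target segment is [+high], [-back]; each remaining inventory member fails at least one of these. Each conjunct is needed — [-back] alone would also admit /ɛ, ø, e, œ/; [+high] alone would also admit /ʊ/ — and no other single listed feature has exactly this extension, so two is the minimum.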